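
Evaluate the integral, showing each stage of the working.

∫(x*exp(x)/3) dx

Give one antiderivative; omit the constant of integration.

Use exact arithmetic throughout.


Step 1. Integrate ∫(x*exp(x)/3) dx by parts with u = x, dv = (exp(x)/3) dx, so v = exp(x)/3: now x*exp(x)/3 + ∫(-exp(x)/3) dx.
Step 2. Evaluate the standard form: now x*exp(x)/3 - exp(x)/3.
Answer: x*exp(x)/3 - exp(x)/3.


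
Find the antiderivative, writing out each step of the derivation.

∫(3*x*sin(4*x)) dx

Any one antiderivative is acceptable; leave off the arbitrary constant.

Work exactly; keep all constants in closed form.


Step 1. Integrate ∫(3*x*sin(4*x)) dx by parts with u = x, dv = (3*sin(4*x)) dx, so v = -3*cos(4*x)/4: now -3*x*cos(4*x)/4 + ∫(3*cos(4*x)/4) dx.
Step 2. Evaluate the standard form: now -3*x*cos(4*x)/4 + 3*sin(4*x)/16.
Answer: -3*x*cos(4*x)/4 + 3*sin(4*x)/16.


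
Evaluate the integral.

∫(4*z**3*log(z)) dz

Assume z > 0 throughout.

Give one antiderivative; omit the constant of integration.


Answer: z**4*log(z) - z**4/4.


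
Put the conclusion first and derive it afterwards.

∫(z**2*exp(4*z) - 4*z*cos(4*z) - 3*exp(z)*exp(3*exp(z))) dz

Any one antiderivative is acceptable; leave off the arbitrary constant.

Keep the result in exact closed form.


The answer is z**2*exp(4*z)/4 - z*exp(4*z)/8 - z*sin(4*z) + exp(4*z)/32 - exp(3*exp(z)) - cos(4*z)/4.
Step 1. Rewrite: now ∫(-4*z*cos(4*z)) dz + ∫(z**2*exp(4*z)) dz + ∫(-3*exp(z)*exp(3*exp(z))) dz.
Step 2. Substitute u = exp(z), turning ∫(-3*exp(z)*exp(3*exp(z))) dz into ∫(-3*exp(3*u)) du: now ∫(-4*z*cos(4*z)) dz + ∫(z**2*exp(4*z)) dz + ∫(-3*exp(3*u)) du.
Step 3. Evaluate the standard form: now -exp(3*u) + ∫(-4*z*cos(4*z)) dz + ∫(z**2*exp(4*z)) dz.
Step 4. Substitute back u = exp(z): now -exp(3*exp(z)) + ∫(-4*z*cos(4*z)) dz + ∫(z**2*exp(4*z)) dz.
Step 5. Integrate ∫(-4*z*cos(4*z)) dz by parts with u = z, dv = (-4*cos(4*z)) dz, so v = -sin(4*z): now -z*sin(4*z) - exp(3*exp(z)) + ∫(z**2*exp(4*z)) dz + ∫(sin(4*z)) dz.
Step 6. Evaluate the standard form: now -z*sin(4*z) - exp(3*exp(z)) - cos(4*z)/4 + ∫(z**2*exp(4*z)) dz.
Step 7. Integrate ∫(z**2*exp(4*z)) dz by parts with u = z**2, dv = (exp(4*z)) dz, so v = exp(4*z)/4: now z**2*exp(4*z)/4 - z*sin(4*z) - exp(3*exp(z)) - cos(4*z)/4 + ∫(-z*exp(4*z)/2) dz.
Step 8. Integrate ∫(-z*exp(4*z)/2) dz by parts with u = z, dv = (-exp(4*z)/2) dz, so v = -exp(4*z)/8: now z**2*exp(4*z)/4 - z*exp(4*z)/8 - z*sin(4*z) - exp(3*exp(z)) - cos(4*z)/4 + ∫(exp(4*z)/8) dz.
Step 9. Evaluate the standard form: now z**2*exp(4*z)/4 - z*exp(4*z)/8 - z*sin(4*z) + exp(4*z)/32 - exp(3*exp(z)) - cos(4*z)/4.
Answer: z**2*exp(4*z)/4 - z*exp(4*z)/8 - z*sin(4*z) + exp(4*z)/32 - exp(3*exp(z)) - cos(4*z)/4.


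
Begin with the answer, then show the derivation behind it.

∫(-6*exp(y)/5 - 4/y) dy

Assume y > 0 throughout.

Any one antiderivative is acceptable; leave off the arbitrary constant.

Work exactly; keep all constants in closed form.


The answer is -6*exp(y)/5 - 4*log(y).
Step 1. Rewrite: now ∫(-4/y) dy + ∫(-6*exp(y)/5) dy.
Step 2. Evaluate the standard form [assuming y > 0]: now -4*log(y) + ∫(-6*exp(y)/5) dy.
Step 3. Evaluate the standard form: now -6*exp(y)/5 - 4*log(y).
Answer: -6*exp(y)/5 - 4*log(y).


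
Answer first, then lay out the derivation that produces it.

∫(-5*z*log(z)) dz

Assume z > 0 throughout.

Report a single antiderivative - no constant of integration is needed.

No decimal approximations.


The answer is -5*z**2*log(z)/2 + 5*z**2/4.
Step 1. Integrate ∫(-5*z*log(z)) dz by parts with u = log(z), dv = (-5*z) dz, so v = -5*z**2/2 [assuming z > 0]: now -5*z**2*log(z)/2 + ∫(5*z/2) dz.
Step 2. Evaluate the standard form: now -5*z**2*log(z)/2 + 5*z**2/4.
Answer: -5*z**2*log(z)/2 + 5*z**2/4.


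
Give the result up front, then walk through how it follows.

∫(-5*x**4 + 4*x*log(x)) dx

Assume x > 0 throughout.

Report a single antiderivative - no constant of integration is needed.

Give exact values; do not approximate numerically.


The answer is -x**5 + 2*x**2*log(x) - x**2.
Step 1. Rewrite: now ∫(-5*x**4) dx + ∫(4*x*log(x)) dx.
Step 2. Evaluate the standard form: now -x**5 + ∫(4*x*log(x)) dx.
Step 3. Integrate ∫(4*x*log(x)) dx by parts with u = log(x), dv = (4*x) dx, so v = 2*x**2 [assuming x > 0]: now -x**5 + 2*x**2*log(x) + ∫(-2*x) dx.
Step 4. Evaluate the standard form: now -x**5 + 2*x**2*log(x) - x**2.
Answer: -x**5 + 2*x**2*log(x) - x**2.


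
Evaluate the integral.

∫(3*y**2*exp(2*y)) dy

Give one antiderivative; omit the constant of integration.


Answer: 3*y**2*exp(2*y)/2 - 3*y*exp(2*y)/2 + 3*exp(2*y)/4.


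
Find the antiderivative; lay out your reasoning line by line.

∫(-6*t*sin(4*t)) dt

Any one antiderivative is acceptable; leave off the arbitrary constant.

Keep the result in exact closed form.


Step 1. Integrate ∫(-6*t*sin(4*t)) dt by parts with u = t, dv = (-6*sin(4*t)) dt, so v = 3*cos(4*t)/2: now 3*t*cos(4*t)/2 + ∫(-3*cos(4*t)/2) dt.
Step 2. Evaluate the standard form: now 3*t*cos(4*t)/2 - 3*sin(4*t)/8.
Answer: 3*t*cos(4*t)/2 - 3*sin(4*t)/8.


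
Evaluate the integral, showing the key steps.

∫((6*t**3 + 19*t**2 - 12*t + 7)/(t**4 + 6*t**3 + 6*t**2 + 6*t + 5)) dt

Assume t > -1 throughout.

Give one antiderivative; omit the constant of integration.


Step 1. Decompose ∫((6*t**3 + 19*t**2 - 12*t + 7)/(t**4 + 6*t**3 + 6*t**2 + 6*t + 5)) dt by partial fractions, (6*t**3 + 19*t**2 - 12*t + 7)/(t**4 + 6*t**3 + 6*t**2 + 6*t + 5) = -3/(t**2 + 1) + 2/(t + 5) + 4/(t + 1): now ∫(4/(t + 1)) dt + ∫(2/(t + 5)) dt + ∫(-3/(t**2 + 1)) dt.
Step 2. Evaluate the standard form [assuming t > -5]: now 2*log(t + 5) + ∫(4/(t + 1)) dt + ∫(-3/(t**2 + 1)) dt.
Step 3. Evaluate the standard form [assuming t > -1]: now 4*log(t + 1) + 2*log(t + 5) + ∫(-3/(t**2 + 1)) dt.
Step 4. Evaluate the standard form: now 4*log(t + 1) + 2*log(t + 5) - 3*atan(t).
Answer: 4*log(t + 1) + 2*log(t + 5) - 3*atan(t).


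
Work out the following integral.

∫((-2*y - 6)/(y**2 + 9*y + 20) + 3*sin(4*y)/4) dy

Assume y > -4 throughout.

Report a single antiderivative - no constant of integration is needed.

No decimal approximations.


Answer: 2*log(y + 4) - 4*log(y + 5) - 3*cos(4*y)/16.


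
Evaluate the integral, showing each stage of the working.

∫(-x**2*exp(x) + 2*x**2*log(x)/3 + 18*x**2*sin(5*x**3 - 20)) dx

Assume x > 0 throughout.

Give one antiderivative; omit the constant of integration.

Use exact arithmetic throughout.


Step 1. Rewrite: now ∫(-x**2*exp(x)) dx + ∫(2*x**2*log(x)/3) dx + ∫(18*x**2*sin(5*x**3 - 20)) dx.
Step 2. Integrate ∫(-x**2*exp(x)) dx by parts with u = x**2, dv = (-exp(x)) dx, so v = -exp(x): now -x**2*exp(x) + ∫(2*x*exp(x)) dx + ∫(2*x**2*log(x)/3) dx + ∫(18*x**2*sin(5*x**3 - 20)) dx.
Step 3. Integrate ∫(2*x*exp(x)) dx by parts with u = x, dv = (2*exp(x)) dx, so v = 2*exp(x): now -x**2*exp(x) + 2*x*exp(x) + ∫(2*x**2*log(x)/3) dx + ∫(18*x**2*sin(5*x**3 - 20)) dx + ∫(-2*exp(x)) dx.
Step 4. Evaluate the standard form: now -x**2*exp(x) + 2*x*exp(x) - 2*exp(x) + ∫(2*x**2*log(x)/3) dx + ∫(18*x**2*sin(5*x**3 - 20)) dx.
Step 5. Integrate ∫(2*x**2*log(x)/3) dx by parts with u = log(x), dv = (2*x**2/3) dx, so v = 2*x**3/9 [assuming x > 0]: now 2*x**3*log(x)/9 - x**2*exp(x) + 2*x*exp(x) - 2*exp(x) + ∫(-2*x**2/9) dx + ∫(18*x**2*sin(5*x**3 - 20)) dx.
Step 6. Evaluate the standard form: now 2*x**3*log(x)/9 - 2*x**3/27 - x**2*exp(x) + 2*x*exp(x) - 2*exp(x) + ∫(18*x**2*sin(5*x**3 - 20)) dx.
Step 7. Substitute u = x**3 - 4, turning ∫(18*x**2*sin(5*x**3 - 20)) dx into ∫(6*sin(5*u)) du: now 2*x**3*log(x)/9 - 2*x**3/27 - x**2*exp(x) + 2*x*exp(x) - 2*exp(x) + ∫(6*sin(5*u)) du.
Step 8. Evaluate the standard form: now 2*x**3*log(x)/9 - 2*x**3/27 - x**2*exp(x) + 2*x*exp(x) - 2*exp(x) - 6*cos(5*u)/5.
Step 9. Substitute back u = x**3 - 4: now 2*x**3*log(x)/9 - 2*x**3/27 - x**2*exp(x) + 2*x*exp(x) - 2*exp(x) - 6*cos(5*x**3 - 20)/5.
Answer: 2*x**3*log(x)/9 - 2*x**3/27 - x**2*exp(x) + 2*x*exp(x) - 2*exp(x) - 6*cos(5*x**3 - 20)/5.


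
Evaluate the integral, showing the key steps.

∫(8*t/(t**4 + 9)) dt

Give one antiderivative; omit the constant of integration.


Step 1. Substitute u = t**2, turning ∫(8*t/(t**4 + 9)) dt into ∫(4/(u**2 + 9)) du: now ∫(4/(u**2 + 9)) du.
Step 2. Evaluate the standard form: now 4*atan(u/3)/3.
Step 3. Substitute back u = t**2: now 4*atan(t**2/3)/3.
Answer: 4*atan(t**2/3)/3.


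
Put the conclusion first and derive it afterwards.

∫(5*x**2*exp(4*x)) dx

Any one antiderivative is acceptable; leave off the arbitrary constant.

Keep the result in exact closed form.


The answer is 5*x**2*exp(4*x)/4 - 5*x*exp(4*x)/8 + 5*exp(4*x)/32.
Step 1. Integrate ∫(5*x**2*exp(4*x)) dx by parts with u = x**2, dv = (5*exp(4*x)) dx, so v = 5*exp(4*x)/4: now 5*x**2*exp(4*x)/4 + ∫(-5*x*exp(4*x)/2) dx.
Step 2. Integrate ∫(-5*x*exp(4*x)/2) dx by parts with u = x, dv = (-5*exp(4*x)/2) dx, so v = -5*exp(4*x)/8: now 5*x**2*exp(4*x)/4 - 5*x*exp(4*x)/8 + ∫(5*exp(4*x)/8) dx.
Step 3. Evaluate the standard form: now 5*x**2*exp(4*x)/4 - 5*x*exp(4*x)/8 + 5*exp(4*x)/32.
Answer: 5*x**2*exp(4*x)/4 - 5*x*exp(4*x)/8 + 5*exp(4*x)/32.


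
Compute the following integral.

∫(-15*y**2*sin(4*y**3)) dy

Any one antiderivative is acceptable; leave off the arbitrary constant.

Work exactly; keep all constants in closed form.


Answer: 5*cos(4*y**3)/4.


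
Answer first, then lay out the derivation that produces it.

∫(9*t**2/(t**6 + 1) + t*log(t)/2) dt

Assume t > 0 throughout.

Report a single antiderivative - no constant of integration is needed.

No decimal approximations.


The answer is t**2*log(t)/4 - t**2/8 + 3*atan(t**3).
Step 1. Rewrite: now ∫(t*log(t)/2) dt + ∫(9*t**2/(t**6 + 1)) dt.
Step 2. Substitute u = t**3, turning ∫(9*t**2/(t**6 + 1)) dt into ∫(3/(u**2 + 1)) du: now ∫(t*log(t)/2) dt + ∫(3/(u**2 + 1)) du.
Step 3. Evaluate the standard form: now 3*atan(u) + ∫(t*log(t)/2) dt.
Step 4. Substitute back u = t**3: now 3*atan(t**3) + ∫(t*log(t)/2) dt.
Step 5. Integrate ∫(t*log(t)/2) dt by parts with u = log(t), dv = (t/2) dt, so v = t**2/4 [assuming t > 0]: now t**2*log(t)/4 + 3*atan(t**3) + ∫(-t/4) dt.
Step 6. Evaluate the standard form: now t**2*log(t)/4 - t**2/8 + 3*atan(t**3).
Answer: t**2*log(t)/4 - t**2/8 + 3*atan(t**3).


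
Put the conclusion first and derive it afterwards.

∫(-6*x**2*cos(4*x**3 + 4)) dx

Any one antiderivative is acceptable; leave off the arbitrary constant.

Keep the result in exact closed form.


The answer is -sin(4*x**3 + 4)/2.
Step 1. Substitute u = x**3 + 1, turning ∫(-6*x**2*cos(4*x**3 + 4)) dx into ∫(-2*cos(4*u)) du: now ∫(-2*cos(4*u)) du.
Step 2. Evaluate the standard form: now -sin(4*u)/2.
Step 3. Substitute back u = x**3 + 1: now -sin(4*x**3 + 4)/2.
Answer: -sin(4*x**3 + 4)/2.


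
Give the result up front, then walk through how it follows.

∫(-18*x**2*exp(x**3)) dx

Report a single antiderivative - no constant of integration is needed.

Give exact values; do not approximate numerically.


The answer is -6*exp(x**3).
Step 1. Substitute u = x**3, turning ∫(-18*x**2*exp(x**3)) dx into ∫(-6*exp(u)) du: now ∫(-6*exp(u)) du.
Step 2. Evaluate the standard form: now -6*exp(u).
Step 3. Substitute back u = x**3: now -6*exp(x**3).
Answer: -6*exp(x**3).


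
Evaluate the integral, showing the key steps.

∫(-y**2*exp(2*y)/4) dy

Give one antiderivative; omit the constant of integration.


Step 1. Integrate ∫(-y**2*exp(2*y)/4) dy by parts with u = y**2, dv = (-exp(2*y)/4) dy, so v = -exp(2*y)/8: now -y**2*exp(2*y)/8 + ∫(y*exp(2*y)/4) dy.
Step 2. Integrate ∫(y*exp(2*y)/4) dy by parts with u = y, dv = (exp(2*y)/4) dy, so v = exp(2*y)/8: now -y**2*exp(2*y)/8 + y*exp(2*y)/8 + ∫(-exp(2*y)/8) dy.
Step 3. Evaluate the standard form: now -y**2*exp(2*y)/8 + y*exp(2*y)/8 - exp(2*y)/16.
Answer: -y**2*exp(2*y)/8 + y*exp(2*y)/8 - exp(2*y)/16.


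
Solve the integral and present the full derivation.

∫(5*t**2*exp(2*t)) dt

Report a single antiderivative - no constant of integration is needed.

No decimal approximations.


Step 1. Integrate ∫(5*t**2*exp(2*t)) dt by parts with u = t**2, dv = (5*exp(2*t)) dt, so v = 5*exp(2*t)/2: now 5*t**2*exp(2*t)/2 + ∫(-5*t*exp(2*t)) dt.
Step 2. Integrate ∫(-5*t*exp(2*t)) dt by parts with u = t, dv = (-5*exp(2*t)) dt, so v = -5*exp(2*t)/2: now 5*t**2*exp(2*t)/2 - 5*t*exp(2*t)/2 + ∫(5*exp(2*t)/2) dt.
Step 3. Evaluate the standard form: now 5*t**2*exp(2*t)/2 - 5*t*exp(2*t)/2 + 5*exp(2*t)/4.
Answer: 5*t**2*exp(2*t)/2 - 5*t*exp(2*t)/2 + 5*exp(2*t)/4.


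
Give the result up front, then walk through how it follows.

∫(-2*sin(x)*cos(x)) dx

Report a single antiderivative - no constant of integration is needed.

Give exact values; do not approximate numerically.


The answer is -sin(x)**2.
Step 1. Substitute u = sin(x), turning ∫(-2*sin(x)*cos(x)) dx into ∫(-2*u) du: now ∫(-2*u) du.
Step 2. Evaluate the standard form: now -u**2.
Step 3. Substitute back u = sin(x): now -sin(x)**2.
Answer: -sin(x)**2.


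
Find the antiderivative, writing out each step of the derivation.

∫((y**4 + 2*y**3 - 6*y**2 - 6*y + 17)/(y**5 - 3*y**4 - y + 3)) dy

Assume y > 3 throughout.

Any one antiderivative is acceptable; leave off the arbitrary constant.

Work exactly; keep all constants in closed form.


Step 1. Decompose ∫((y**4 + 2*y**3 - 6*y**2 - 6*y + 17)/(y**5 - 3*y**4 - y + 3)) dy by partial fractions, (y**4 + 2*y**3 - 6*y**2 - 6*y + 17)/(y**5 - 3*y**4 - y + 3) = 4/(y**2 + 1) + 1/(y + 1) - 1/(y - 1) + 1/(y - 3): now ∫(1/(y - 3)) dy + ∫(-1/(y - 1)) dy + ∫(1/(y + 1)) dy + ∫(4/(y**2 + 1)) dy.
Step 2. Evaluate the standard form [assuming y > -1]: now log(y + 1) + ∫(1/(y - 3)) dy + ∫(-1/(y - 1)) dy + ∫(4/(y**2 + 1)) dy.
Step 3. Evaluate the standard form [assuming y > 3]: now log(y - 3) + log(y + 1) + ∫(-1/(y - 1)) dy + ∫(4/(y**2 + 1)) dy.
Step 4. Evaluate the standard form [assuming y > 1]: now log(y - 3) - log(y - 1) + log(y + 1) + ∫(4/(y**2 + 1)) dy.
Step 5. Evaluate the standard form: now log(y - 3) - log(y - 1) + log(y + 1) + 4*atan(y).
Answer: log(y - 3) - log(y - 1) + log(y + 1) + 4*atan(y).


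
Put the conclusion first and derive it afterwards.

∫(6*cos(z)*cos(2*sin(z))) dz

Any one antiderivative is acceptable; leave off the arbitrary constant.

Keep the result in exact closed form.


The answer is 3*sin(2*sin(z)).
Step 1. Substitute u = sin(z), turning ∫(6*cos(z)*cos(2*sin(z))) dz into ∫(6*cos(2*u)) du: now ∫(6*cos(2*u)) du.
Step 2. Evaluate the standard form: now 3*sin(2*u).
Step 3. Substitute back u = sin(z): now 3*sin(2*sin(z)).
Answer: 3*sin(2*sin(z)).


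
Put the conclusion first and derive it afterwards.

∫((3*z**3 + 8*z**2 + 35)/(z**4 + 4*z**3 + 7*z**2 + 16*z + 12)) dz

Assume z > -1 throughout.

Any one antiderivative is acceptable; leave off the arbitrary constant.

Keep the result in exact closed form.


The answer is 4*log(z + 1) - log(z + 3) - 3*atan(z/2)/2.
Step 1. Decompose ∫((3*z**3 + 8*z**2 + 35)/(z**4 + 4*z**3 + 7*z**2 + 16*z + 12)) dz by partial fractions, (3*z**3 + 8*z**2 + 35)/(z**4 + 4*z**3 + 7*z**2 + 16*z + 12) = -3/(z**2 + 4) - 1/(z + 3) + 4/(z + 1): now ∫(4/(z + 1)) dz + ∫(-1/(z + 3)) dz + ∫(-3/(z**2 + 4)) dz.
Step 2. Evaluate the standard form [assuming z > -1]: now 4*log(z + 1) + ∫(-1/(z + 3)) dz + ∫(-3/(z**2 + 4)) dz.
Step 3. Evaluate the standard form [assuming z > -3]: now 4*log(z + 1) - log(z + 3) + ∫(-3/(z**2 + 4)) dz.
Step 4. Evaluate the standard form: now 4*log(z + 1) - log(z + 3) - 3*atan(z/2)/2.
Answer: 4*log(z + 1) - log(z + 3) - 3*atan(z/2)/2.


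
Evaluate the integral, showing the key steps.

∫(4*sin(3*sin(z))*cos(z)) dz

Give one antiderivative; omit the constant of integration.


Step 1. Substitute u = sin(z), turning ∫(4*sin(3*sin(z))*cos(z)) dz into ∫(4*sin(3*u)) du: now ∫(4*sin(3*u)) du.
Step 2. Evaluate the standard form: now -4*cos(3*u)/3.
Step 3. Substitute back u = sin(z): now -4*cos(3*sin(z))/3.
Answer: -4*cos(3*sin(z))/3.


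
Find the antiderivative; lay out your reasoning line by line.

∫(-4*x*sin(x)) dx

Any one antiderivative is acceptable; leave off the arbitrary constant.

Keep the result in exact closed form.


Step 1. Integrate ∫(-4*x*sin(x)) dx by parts with u = x, dv = (-4*sin(x)) dx, so v = 4*cos(x): now 4*x*cos(x) + ∫(-4*cos(x)) dx.
Step 2. Evaluate the standard form: now 4*x*cos(x) - 4*sin(x).
Answer: 4*x*cos(x) - 4*sin(x).


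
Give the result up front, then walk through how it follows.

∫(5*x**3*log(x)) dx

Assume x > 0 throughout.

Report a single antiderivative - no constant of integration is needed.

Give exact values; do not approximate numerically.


The answer is 5*x**4*log(x)/4 - 5*x**4/16.
Step 1. Integrate ∫(5*x**3*log(x)) dx by parts with u = log(x), dv = (5*x**3) dx, so v = 5*x**4/4 [assuming x > 0]: now 5*x**4*log(x)/4 + ∫(-5*x**3/4) dx.
Step 2. Evaluate the standard form: now 5*x**4*log(x)/4 - 5*x**4/16.
Answer: 5*x**4*log(x)/4 - 5*x**4/16.


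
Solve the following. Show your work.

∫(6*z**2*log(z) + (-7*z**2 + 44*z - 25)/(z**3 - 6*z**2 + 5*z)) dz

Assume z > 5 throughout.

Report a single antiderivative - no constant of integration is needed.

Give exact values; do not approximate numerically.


Step 1. Rewrite: now ∫(6*z**2*log(z)) dz + ∫((-7*z**2 + 44*z - 25)/(z**3 - 6*z**2 + 5*z)) dz.
Step 2. Decompose ∫((-7*z**2 + 44*z - 25)/(z**3 - 6*z**2 + 5*z)) dz by partial fractions, (-7*z**2 + 44*z - 25)/(z**3 - 6*z**2 + 5*z) = -3/(z - 1) + 1/(z - 5) - 5/z: now ∫(-5/z) dz + ∫(6*z**2*log(z)) dz + ∫(1/(z - 5)) dz + ∫(-3/(z - 1)) dz.
Step 3. Evaluate the standard form [assuming z > 0]: now -5*log(z) + ∫(6*z**2*log(z)) dz + ∫(1/(z - 5)) dz + ∫(-3/(z - 1)) dz.
Step 4. Evaluate the standard form [assuming z > 1]: now -5*log(z) - 3*log(z - 1) + ∫(6*z**2*log(z)) dz + ∫(1/(z - 5)) dz.
Step 5. Evaluate the standard form [assuming z > 5]: now -5*log(z) + log(z - 5) - 3*log(z - 1) + ∫(6*z**2*log(z)) dz.
Step 6. Integrate ∫(6*z**2*log(z)) dz by parts with u = log(z), dv = (6*z**2) dz, so v = 2*z**3 [assuming z > 0]: now 2*z**3*log(z) - 5*log(z) + log(z - 5) - 3*log(z - 1) + ∫(-2*z**2) dz.
Step 7. Evaluate the standard form: now 2*z**3*log(z) - 2*z**3/3 - 5*log(z) + log(z - 5) - 3*log(z - 1).
Answer: 2*z**3*log(z) - 2*z**3/3 - 5*log(z) + log(z - 5) - 3*log(z - 1).


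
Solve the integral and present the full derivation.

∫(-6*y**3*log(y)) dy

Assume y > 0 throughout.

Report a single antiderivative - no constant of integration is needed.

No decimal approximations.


Step 1. Integrate ∫(-6*y**3*log(y)) dy by parts with u = log(y), dv = (-6*y**3) dy, so v = -3*y**4/2 [assuming y > 0]: now -3*y**4*log(y)/2 + ∫(3*y**3/2) dy.
Step 2. Evaluate the standard form: now -3*y**4*log(y)/2 + 3*y**4/8.
Answer: -3*y**4*log(y)/2 + 3*y**4/8.


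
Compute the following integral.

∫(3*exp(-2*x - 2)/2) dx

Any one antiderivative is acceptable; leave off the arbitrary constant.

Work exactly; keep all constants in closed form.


Answer: -3*exp(-2*x - 2)/4.


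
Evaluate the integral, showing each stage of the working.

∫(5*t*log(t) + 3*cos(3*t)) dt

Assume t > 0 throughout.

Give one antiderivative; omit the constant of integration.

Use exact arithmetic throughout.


Step 1. Rewrite: now ∫(5*t*log(t)) dt + ∫(3*cos(3*t)) dt.
Step 2. Integrate ∫(5*t*log(t)) dt by parts with u = log(t), dv = (5*t) dt, so v = 5*t**2/2 [assuming t > 0]: now 5*t**2*log(t)/2 + ∫(-5*t/2) dt + ∫(3*cos(3*t)) dt.
Step 3. Evaluate the standard form: now 5*t**2*log(t)/2 - 5*t**2/4 + ∫(3*cos(3*t)) dt.
Step 4. Evaluate the standard form: now 5*t**2*log(t)/2 - 5*t**2/4 + sin(3*t).
Answer: 5*t**2*log(t)/2 - 5*t**2/4 + sin(3*t).


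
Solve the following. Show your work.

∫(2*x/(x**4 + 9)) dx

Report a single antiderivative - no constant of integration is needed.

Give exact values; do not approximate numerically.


Step 1. Substitute u = x**2, turning ∫(2*x/(x**4 + 9)) dx into ∫(1/(u**2 + 9)) du: now ∫(1/(u**2 + 9)) du.
Step 2. Evaluate the standard form: now atan(u/3)/3.
Step 3. Substitute back u = x**2: now atan(x**2/3)/3.
Answer: atan(x**2/3)/3.


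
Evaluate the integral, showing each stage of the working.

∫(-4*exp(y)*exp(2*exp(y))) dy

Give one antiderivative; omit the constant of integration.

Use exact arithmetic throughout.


Step 1. Substitute u = exp(y), turning ∫(-4*exp(y)*exp(2*exp(y))) dy into ∫(-4*exp(2*u)) du: now ∫(-4*exp(2*u)) du.
Step 2. Evaluate the standard form: now -2*exp(2*u).
Step 3. Substitute back u = exp(y): now -2*exp(2*exp(y)).
Answer: -2*exp(2*exp(y)).


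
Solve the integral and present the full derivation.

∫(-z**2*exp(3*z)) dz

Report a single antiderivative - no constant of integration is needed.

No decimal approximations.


Step 1. Integrate ∫(-z**2*exp(3*z)) dz by parts with u = z**2, dv = (-exp(3*z)) dz, so v = -exp(3*z)/3: now -z**2*exp(3*z)/3 + ∫(2*z*exp(3*z)/3) dz.
Step 2. Integrate ∫(2*z*exp(3*z)/3) dz by parts with u = z, dv = (2*exp(3*z)/3) dz, so v = 2*exp(3*z)/9: now -z**2*exp(3*z)/3 + 2*z*exp(3*z)/9 + ∫(-2*exp(3*z)/9) dz.
Step 3. Evaluate the standard form: now -z**2*exp(3*z)/3 + 2*z*exp(3*z)/9 - 2*exp(3*z)/27.
Answer: -z**2*exp(3*z)/3 + 2*z*exp(3*z)/9 - 2*exp(3*z)/27.


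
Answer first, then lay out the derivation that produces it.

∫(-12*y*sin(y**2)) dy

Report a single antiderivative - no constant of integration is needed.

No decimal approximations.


The answer is 6*cos(y**2).
Step 1. Substitute u = y**2, turning ∫(-12*y*sin(y**2)) dy into ∫(-6*sin(u)) du: now ∫(-6*sin(u)) du.
Step 2. Evaluate the standard form: now 6*cos(u).
Step 3. Substitute back u = y**2: now 6*cos(y**2).
Answer: 6*cos(y**2).


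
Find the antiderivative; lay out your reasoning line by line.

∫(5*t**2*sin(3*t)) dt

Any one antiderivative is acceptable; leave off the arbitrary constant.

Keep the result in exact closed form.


Step 1. Integrate ∫(5*t**2*sin(3*t)) dt by parts with u = t**2, dv = (5*sin(3*t)) dt, so v = -5*cos(3*t)/3: now -5*t**2*cos(3*t)/3 + ∫(10*t*cos(3*t)/3) dt.
Step 2. Integrate ∫(10*t*cos(3*t)/3) dt by parts with u = t, dv = (10*cos(3*t)/3) dt, so v = 10*sin(3*t)/9: now -5*t**2*cos(3*t)/3 + 10*t*sin(3*t)/9 + ∫(-10*sin(3*t)/9) dt.
Step 3. Evaluate the standard form: now -5*t**2*cos(3*t)/3 + 10*t*sin(3*t)/9 + 10*cos(3*t)/27.
Answer: -5*t**2*cos(3*t)/3 + 10*t*sin(3*t)/9 + 10*cos(3*t)/27.


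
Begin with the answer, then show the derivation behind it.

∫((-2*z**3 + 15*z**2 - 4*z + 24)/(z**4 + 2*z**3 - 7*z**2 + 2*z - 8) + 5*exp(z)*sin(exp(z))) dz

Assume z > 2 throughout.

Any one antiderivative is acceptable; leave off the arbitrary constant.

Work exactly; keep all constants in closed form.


The answer is 2*log(z - 2) - 4*log(z + 4) - 5*cos(exp(z)) - atan(z).
Step 1. Rewrite: now ∫((-2*z**3 + 15*z**2 - 4*z + 24)/(z**4 + 2*z**3 - 7*z**2 + 2*z - 8)) dz + ∫(5*exp(z)*sin(exp(z))) dz.
Step 2. Substitute u = exp(z), turning ∫(5*exp(z)*sin(exp(z))) dz into ∫(5*sin(u)) du: now ∫((-2*z**3 + 15*z**2 - 4*z + 24)/(z**4 + 2*z**3 - 7*z**2 + 2*z - 8)) dz + ∫(5*sin(u)) du.
Step 3. Evaluate the standard form: now -5*cos(u) + ∫((-2*z**3 + 15*z**2 - 4*z + 24)/(z**4 + 2*z**3 - 7*z**2 + 2*z - 8)) dz.
Step 4. Substitute back u = exp(z): now -5*cos(exp(z)) + ∫((-2*z**3 + 15*z**2 - 4*z + 24)/(z**4 + 2*z**3 - 7*z**2 + 2*z - 8)) dz.
Step 5. Decompose ∫((-2*z**3 + 15*z**2 - 4*z + 24)/(z**4 + 2*z**3 - 7*z**2 + 2*z - 8)) dz by partial fractions, (-2*z**3 + 15*z**2 - 4*z + 24)/(z**4 + 2*z**3 - 7*z**2 + 2*z - 8) = -1/(z**2 + 1) - 4/(z + 4) + 2/(z - 2): now -5*cos(exp(z)) + ∫(2/(z - 2)) dz + ∫(-4/(z + 4)) dz + ∫(-1/(z**2 + 1)) dz.
Step 6. Evaluate the standard form [assuming z > -4]: now -4*log(z + 4) - 5*cos(exp(z)) + ∫(2/(z - 2)) dz + ∫(-1/(z**2 + 1)) dz.
Step 7. Evaluate the standard form [assuming z > 2]: now 2*log(z - 2) - 4*log(z + 4) - 5*cos(exp(z)) + ∫(-1/(z**2 + 1)) dz.
Step 8. Evaluate the standard form: now 2*log(z - 2) - 4*log(z + 4) - 5*cos(exp(z)) - atan(z).
Answer: 2*log(z - 2) - 4*log(z + 4) - 5*cos(exp(z)) - atan(z).


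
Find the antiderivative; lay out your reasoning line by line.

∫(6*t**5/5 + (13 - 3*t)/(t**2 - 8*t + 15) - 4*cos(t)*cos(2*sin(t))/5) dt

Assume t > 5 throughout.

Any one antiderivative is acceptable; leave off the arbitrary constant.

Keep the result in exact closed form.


Step 1. Rewrite: now ∫(6*t**5/5) dt + ∫((13 - 3*t)/(t**2 - 8*t + 15)) dt + ∫(-4*cos(t)*cos(2*sin(t))/5) dt.
Step 2. Evaluate the standard form: now t**6/5 + ∫((13 - 3*t)/(t**2 - 8*t + 15)) dt + ∫(-4*cos(t)*cos(2*sin(t))/5) dt.
Step 3. Decompose ∫((13 - 3*t)/(t**2 - 8*t + 15)) dt by partial fractions, (13 - 3*t)/(t**2 - 8*t + 15) = -2/(t - 3) - 1/(t - 5): now t**6/5 + ∫(-4*cos(t)*cos(2*sin(t))/5) dt + ∫(-1/(t - 5)) dt + ∫(-2/(t - 3)) dt.
Step 4. Evaluate the standard form [assuming t > 3]: now t**6/5 - 2*log(t - 3) + ∫(-4*cos(t)*cos(2*sin(t))/5) dt + ∫(-1/(t - 5)) dt.
Step 5. Evaluate the standard form [assuming t > 5]: now t**6/5 - log(t - 5) - 2*log(t - 3) + ∫(-4*cos(t)*cos(2*sin(t))/5) dt.
Step 6. Substitute u = sin(t), turning ∫(-4*cos(t)*cos(2*sin(t))/5) dt into ∫(-4*cos(2*u)/5) du: now t**6/5 - log(t - 5) - 2*log(t - 3) + ∫(-4*cos(2*u)/5) du.
Step 7. Evaluate the standard form: now t**6/5 - log(t - 5) - 2*log(t - 3) - 2*sin(2*u)/5.
Step 8. Substitute back u = sin(t): now t**6/5 - log(t - 5) - 2*log(t - 3) - 2*sin(2*sin(t))/5.
Answer: t**6/5 - log(t - 5) - 2*log(t - 3) - 2*sin(2*sin(t))/5.


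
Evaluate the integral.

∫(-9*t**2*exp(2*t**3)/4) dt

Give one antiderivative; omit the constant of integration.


Answer: -3*exp(2*t**3)/8.


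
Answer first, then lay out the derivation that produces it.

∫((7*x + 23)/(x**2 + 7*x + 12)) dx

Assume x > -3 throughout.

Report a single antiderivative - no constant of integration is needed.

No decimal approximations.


The answer is 2*log(x + 3) + 5*log(x + 4).
Step 1. Decompose ∫((7*x + 23)/(x**2 + 7*x + 12)) dx by partial fractions, (7*x + 23)/(x**2 + 7*x + 12) = 5/(x + 4) + 2/(x + 3): now ∫(2/(x + 3)) dx + ∫(5/(x + 4)) dx.
Step 2. Evaluate the standard form [assuming x > -4]: now 5*log(x + 4) + ∫(2/(x + 3)) dx.
Step 3. Evaluate the standard form [assuming x > -3]: now 2*log(x + 3) + 5*log(x + 4).
Answer: 2*log(x + 3) + 5*log(x + 4).


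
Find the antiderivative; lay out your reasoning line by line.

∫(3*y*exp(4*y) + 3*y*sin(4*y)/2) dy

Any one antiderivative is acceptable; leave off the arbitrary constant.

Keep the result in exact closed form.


Step 1. Rewrite: now ∫(3*y*exp(4*y)) dy + ∫(3*y*sin(4*y)/2) dy.
Step 2. Integrate ∫(3*y*sin(4*y)/2) dy by parts with u = y, dv = (3*sin(4*y)/2) dy, so v = -3*cos(4*y)/8: now -3*y*cos(4*y)/8 + ∫(3*y*exp(4*y)) dy + ∫(3*cos(4*y)/8) dy.
Step 3. Evaluate the standard form: now -3*y*cos(4*y)/8 + 3*sin(4*y)/32 + ∫(3*y*exp(4*y)) dy.
Step 4. Integrate ∫(3*y*exp(4*y)) dy by parts with u = y, dv = (3*exp(4*y)) dy, so v = 3*exp(4*y)/4: now 3*y*exp(4*y)/4 - 3*y*cos(4*y)/8 + 3*sin(4*y)/32 + ∫(-3*exp(4*y)/4) dy.
Step 5. Evaluate the standard form: now 3*y*exp(4*y)/4 - 3*y*cos(4*y)/8 - 3*exp(4*y)/16 + 3*sin(4*y)/32.
Answer: 3*y*exp(4*y)/4 - 3*y*cos(4*y)/8 - 3*exp(4*y)/16 + 3*sin(4*y)/32.


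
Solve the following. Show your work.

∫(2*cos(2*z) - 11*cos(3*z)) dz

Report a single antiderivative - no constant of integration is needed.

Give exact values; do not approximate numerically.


Step 1. Rewrite: now ∫(2*cos(2*z)) dz + ∫(-11*cos(3*z)) dz.
Step 2. Evaluate the standard form: now -11*sin(3*z)/3 + ∫(2*cos(2*z)) dz.
Step 3. Evaluate the standard form: now sin(2*z) - 11*sin(3*z)/3.
Answer: sin(2*z) - 11*sin(3*z)/3.


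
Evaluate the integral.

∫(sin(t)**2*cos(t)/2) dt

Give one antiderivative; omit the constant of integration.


Answer: sin(t)**3/6.


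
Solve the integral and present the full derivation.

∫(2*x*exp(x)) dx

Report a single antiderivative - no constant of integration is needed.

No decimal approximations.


Step 1. Integrate ∫(2*x*exp(x)) dx by parts with u = x, dv = (2*exp(x)) dx, so v = 2*exp(x): now 2*x*exp(x) + ∫(-2*exp(x)) dx.
Step 2. Evaluate the standard form: now 2*x*exp(x) - 2*exp(x).
Answer: 2*x*exp(x) - 2*exp(x).


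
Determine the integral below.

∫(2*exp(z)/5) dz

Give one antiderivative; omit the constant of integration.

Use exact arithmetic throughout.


Answer: 2*exp(z)/5.


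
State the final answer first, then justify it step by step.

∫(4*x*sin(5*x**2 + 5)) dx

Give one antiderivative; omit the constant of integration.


The answer is -2*cos(5*x**2 + 5)/5.
Step 1. Substitute u = x**2 + 1, turning ∫(4*x*sin(5*x**2 + 5)) dx into ∫(2*sin(5*u)) du: now ∫(2*sin(5*u)) du.
Step 2. Evaluate the standard form: now -2*cos(5*u)/5.
Step 3. Substitute back u = x**2 + 1: now -2*cos(5*x**2 + 5)/5.
Answer: -2*cos(5*x**2 + 5)/5.


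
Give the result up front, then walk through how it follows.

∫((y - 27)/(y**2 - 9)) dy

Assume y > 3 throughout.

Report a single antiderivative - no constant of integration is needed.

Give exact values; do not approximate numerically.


The answer is -4*log(y - 3) + 5*log(y + 3).
Step 1. Decompose ∫((y - 27)/(y**2 - 9)) dy by partial fractions, (y - 27)/(y**2 - 9) = 5/(y + 3) - 4/(y - 3): now ∫(-4/(y - 3)) dy + ∫(5/(y + 3)) dy.
Step 2. Evaluate the standard form [assuming y > -3]: now 5*log(y + 3) + ∫(-4/(y - 3)) dy.
Step 3. Evaluate the standard form [assuming y > 3]: now -4*log(y - 3) + 5*log(y + 3).
Answer: -4*log(y - 3) + 5*log(y + 3).


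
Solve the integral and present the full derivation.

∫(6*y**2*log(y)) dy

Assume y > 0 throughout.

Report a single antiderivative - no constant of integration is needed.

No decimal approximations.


Step 1. Integrate ∫(6*y**2*log(y)) dy by parts with u = log(y), dv = (6*y**2) dy, so v = 2*y**3 [assuming y > 0]: now 2*y**3*log(y) + ∫(-2*y**2) dy.
Step 2. Evaluate the standard form: now 2*y**3*log(y) - 2*y**3/3.
Answer: 2*y**3*log(y) - 2*y**3/3.


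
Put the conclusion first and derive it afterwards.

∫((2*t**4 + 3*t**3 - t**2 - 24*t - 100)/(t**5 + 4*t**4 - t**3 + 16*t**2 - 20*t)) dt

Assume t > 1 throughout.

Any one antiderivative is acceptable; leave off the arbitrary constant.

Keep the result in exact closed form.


The answer is 5*log(t) - 4*log(t - 1) + log(t + 5) + 2*atan(t/2).
Step 1. Decompose ∫((2*t**4 + 3*t**3 - t**2 - 24*t - 100)/(t**5 + 4*t**4 - t**3 + 16*t**2 - 20*t)) dt by partial fractions, (2*t**4 + 3*t**3 - t**2 - 24*t - 100)/(t**5 + 4*t**4 - t**3 + 16*t**2 - 20*t) = 4/(t**2 + 4) + 1/(t + 5) - 4/(t - 1) + 5/t: now ∫(5/t) dt + ∫(-4/(t - 1)) dt + ∫(1/(t + 5)) dt + ∫(4/(t**2 + 4)) dt.
Step 2. Evaluate the standard form [assuming t > -5]: now log(t + 5) + ∫(5/t) dt + ∫(-4/(t - 1)) dt + ∫(4/(t**2 + 4)) dt.
Step 3. Evaluate the standard form [assuming t > 0]: now 5*log(t) + log(t + 5) + ∫(-4/(t - 1)) dt + ∫(4/(t**2 + 4)) dt.
Step 4. Evaluate the standard form [assuming t > 1]: now 5*log(t) - 4*log(t - 1) + log(t + 5) + ∫(4/(t**2 + 4)) dt.
Step 5. Evaluate the standard form: now 5*log(t) - 4*log(t - 1) + log(t + 5) + 2*atan(t/2).
Answer: 5*log(t) - 4*log(t - 1) + log(t + 5) + 2*atan(t/2).


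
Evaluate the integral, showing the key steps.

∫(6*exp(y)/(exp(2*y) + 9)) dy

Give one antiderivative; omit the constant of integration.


Step 1. Substitute u = exp(y), turning ∫(6*exp(y)/(exp(2*y) + 9)) dy into ∫(6/(u**2 + 9)) du: now ∫(6/(u**2 + 9)) du.
Step 2. Evaluate the standard form: now 2*atan(u/3).
Step 3. Substitute back u = exp(y): now 2*atan(exp(y)/3).
Answer: 2*atan(exp(y)/3).


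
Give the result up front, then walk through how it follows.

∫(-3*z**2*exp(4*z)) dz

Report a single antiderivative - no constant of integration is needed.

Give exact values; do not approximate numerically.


The answer is -3*z**2*exp(4*z)/4 + 3*z*exp(4*z)/8 - 3*exp(4*z)/32.
Step 1. Integrate ∫(-3*z**2*exp(4*z)) dz by parts with u = z**2, dv = (-3*exp(4*z)) dz, so v = -3*exp(4*z)/4: now -3*z**2*exp(4*z)/4 + ∫(3*z*exp(4*z)/2) dz.
Step 2. Integrate ∫(3*z*exp(4*z)/2) dz by parts with u = z, dv = (3*exp(4*z)/2) dz, so v = 3*exp(4*z)/8: now -3*z**2*exp(4*z)/4 + 3*z*exp(4*z)/8 + ∫(-3*exp(4*z)/8) dz.
Step 3. Evaluate the standard form: now -3*z**2*exp(4*z)/4 + 3*z*exp(4*z)/8 - 3*exp(4*z)/32.
Answer: -3*z**2*exp(4*z)/4 + 3*z*exp(4*z)/8 - 3*exp(4*z)/32.


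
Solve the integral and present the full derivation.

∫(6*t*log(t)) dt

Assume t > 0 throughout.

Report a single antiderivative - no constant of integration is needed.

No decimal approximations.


Step 1. Integrate ∫(6*t*log(t)) dt by parts with u = log(t), dv = (6*t) dt, so v = 3*t**2 [assuming t > 0]: now 3*t**2*log(t) + ∫(-3*t) dt.
Step 2. Evaluate the standard form: now 3*t**2*log(t) - 3*t**2/2.
Answer: 3*t**2*log(t) - 3*t**2/2.


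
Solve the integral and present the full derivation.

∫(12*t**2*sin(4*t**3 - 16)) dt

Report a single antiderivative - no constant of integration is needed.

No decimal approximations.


Step 1. Substitute u = t**3 - 4, turning ∫(12*t**2*sin(4*t**3 - 16)) dt into ∫(4*sin(4*u)) du: now ∫(4*sin(4*u)) du.
Step 2. Evaluate the standard form: now -cos(4*u).
Step 3. Substitute back u = t**3 - 4: now -cos(4*t**3 - 16).
Answer: -cos(4*t**3 - 16).


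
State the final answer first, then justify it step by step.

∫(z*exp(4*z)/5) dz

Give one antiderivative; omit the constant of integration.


The answer is z*exp(4*z)/20 - exp(4*z)/80.
Step 1. Integrate ∫(z*exp(4*z)/5) dz by parts with u = z, dv = (exp(4*z)/5) dz, so v = exp(4*z)/20: now z*exp(4*z)/20 + ∫(-exp(4*z)/20) dz.
Step 2. Evaluate the standard form: now z*exp(4*z)/20 - exp(4*z)/80.
Answer: z*exp(4*z)/20 - exp(4*z)/80.


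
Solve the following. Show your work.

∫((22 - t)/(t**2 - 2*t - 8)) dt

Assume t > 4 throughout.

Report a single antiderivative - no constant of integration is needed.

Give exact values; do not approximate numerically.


Step 1. Decompose ∫((22 - t)/(t**2 - 2*t - 8)) dt by partial fractions, (22 - t)/(t**2 - 2*t - 8) = -4/(t + 2) + 3/(t - 4): now ∫(3/(t - 4)) dt + ∫(-4/(t + 2)) dt.
Step 2. Evaluate the standard form [assuming t > 4]: now 3*log(t - 4) + ∫(-4/(t + 2)) dt.
Step 3. Evaluate the standard form [assuming t > -2]: now 3*log(t - 4) - 4*log(t + 2).
Answer: 3*log(t - 4) - 4*log(t + 2).


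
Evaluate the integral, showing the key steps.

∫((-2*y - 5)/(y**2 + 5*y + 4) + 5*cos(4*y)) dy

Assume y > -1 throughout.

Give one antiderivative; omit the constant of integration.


Step 1. Rewrite: now ∫((-2*y - 5)/(y**2 + 5*y + 4)) dy + ∫(5*cos(4*y)) dy.
Step 2. Decompose ∫((-2*y - 5)/(y**2 + 5*y + 4)) dy by partial fractions, (-2*y - 5)/(y**2 + 5*y + 4) = -1/(y + 4) - 1/(y + 1): now ∫(-1/(y + 1)) dy + ∫(-1/(y + 4)) dy + ∫(5*cos(4*y)) dy.
Step 3. Evaluate the standard form [assuming y > -1]: now -log(y + 1) + ∫(-1/(y + 4)) dy + ∫(5*cos(4*y)) dy.
Step 4. Evaluate the standard form [assuming y > -4]: now -log(y + 1) - log(y + 4) + ∫(5*cos(4*y)) dy.
Step 5. Evaluate the standard form: now -log(y + 1) - log(y + 4) + 5*sin(4*y)/4.
Answer: -log(y + 1) - log(y + 4) + 5*sin(4*y)/4.


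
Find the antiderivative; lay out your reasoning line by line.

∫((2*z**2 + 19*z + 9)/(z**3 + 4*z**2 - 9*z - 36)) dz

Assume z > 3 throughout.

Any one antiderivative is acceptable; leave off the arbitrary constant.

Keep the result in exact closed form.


Step 1. Decompose ∫((2*z**2 + 19*z + 9)/(z**3 + 4*z**2 - 9*z - 36)) dz by partial fractions, (2*z**2 + 19*z + 9)/(z**3 + 4*z**2 - 9*z - 36) = -5/(z + 4) + 5/(z + 3) + 2/(z - 3): now ∫(2/(z - 3)) dz + ∫(5/(z + 3)) dz + ∫(-5/(z + 4)) dz.
Step 2. Evaluate the standard form [assuming z > 3]: now 2*log(z - 3) + ∫(5/(z + 3)) dz + ∫(-5/(z + 4)) dz.
Step 3. Evaluate the standard form [assuming z > -3]: now 2*log(z - 3) + 5*log(z + 3) + ∫(-5/(z + 4)) dz.
Step 4. Evaluate the standard form [assuming z > -4]: now 2*log(z - 3) + 5*log(z + 3) - 5*log(z + 4).
Answer: 2*log(z - 3) + 5*log(z + 3) - 5*log(z + 4).


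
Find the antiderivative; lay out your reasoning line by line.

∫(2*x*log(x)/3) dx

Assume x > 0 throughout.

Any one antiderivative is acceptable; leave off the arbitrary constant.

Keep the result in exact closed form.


Step 1. Integrate ∫(2*x*log(x)/3) dx by parts with u = log(x), dv = (2*x/3) dx, so v = x**2/3 [assuming x > 0]: now x**2*log(x)/3 + ∫(-x/3) dx.
Step 2. Evaluate the standard form: now x**2*log(x)/3 - x**2/6.
Answer: x**2*log(x)/3 - x**2/6.


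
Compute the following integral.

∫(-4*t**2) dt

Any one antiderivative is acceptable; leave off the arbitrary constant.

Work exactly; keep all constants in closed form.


Answer: -4*t**3/3.


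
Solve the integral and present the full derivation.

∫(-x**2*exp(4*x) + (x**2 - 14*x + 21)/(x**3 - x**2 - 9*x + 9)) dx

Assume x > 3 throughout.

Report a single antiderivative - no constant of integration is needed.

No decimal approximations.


Step 1. Rewrite: now ∫(-x**2*exp(4*x)) dx + ∫((x**2 - 14*x + 21)/(x**3 - x**2 - 9*x + 9)) dx.
Step 2. Integrate ∫(-x**2*exp(4*x)) dx by parts with u = x**2, dv = (-exp(4*x)) dx, so v = -exp(4*x)/4: now -x**2*exp(4*x)/4 + ∫(x*exp(4*x)/2) dx + ∫((x**2 - 14*x + 21)/(x**3 - x**2 - 9*x + 9)) dx.
Step 3. Integrate ∫(x*exp(4*x)/2) dx by parts with u = x, dv = (exp(4*x)/2) dx, so v = exp(4*x)/8: now -x**2*exp(4*x)/4 + x*exp(4*x)/8 + ∫((x**2 - 14*x + 21)/(x**3 - x**2 - 9*x + 9)) dx + ∫(-exp(4*x)/8) dx.
Step 4. Evaluate the standard form: now -x**2*exp(4*x)/4 + x*exp(4*x)/8 - exp(4*x)/32 + ∫((x**2 - 14*x + 21)/(x**3 - x**2 - 9*x + 9)) dx.
Step 5. Decompose ∫((x**2 - 14*x + 21)/(x**3 - x**2 - 9*x + 9)) dx by partial fractions, (x**2 - 14*x + 21)/(x**3 - x**2 - 9*x + 9) = 3/(x + 3) - 1/(x - 1) - 1/(x - 3): now -x**2*exp(4*x)/4 + x*exp(4*x)/8 - exp(4*x)/32 + ∫(-1/(x - 3)) dx + ∫(-1/(x - 1)) dx + ∫(3/(x + 3)) dx.
Step 6. Evaluate the standard form [assuming x > 1]: now -x**2*exp(4*x)/4 + x*exp(4*x)/8 - exp(4*x)/32 - log(x - 1) + ∫(-1/(x - 3)) dx + ∫(3/(x + 3)) dx.
Step 7. Evaluate the standard form [assuming x > -3]: now -x**2*exp(4*x)/4 + x*exp(4*x)/8 - exp(4*x)/32 - log(x - 1) + 3*log(x + 3) + ∫(-1/(x - 3)) dx.
Step 8. Evaluate the standard form [assuming x > 3]: now -x**2*exp(4*x)/4 + x*exp(4*x)/8 - exp(4*x)/32 - log(x - 3) - log(x - 1) + 3*log(x + 3).
Answer: -x**2*exp(4*x)/4 + x*exp(4*x)/8 - exp(4*x)/32 - log(x - 3) - log(x - 1) + 3*log(x + 3).


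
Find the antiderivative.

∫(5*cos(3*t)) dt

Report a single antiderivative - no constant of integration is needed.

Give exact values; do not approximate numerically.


Answer: 5*sin(3*t)/3.


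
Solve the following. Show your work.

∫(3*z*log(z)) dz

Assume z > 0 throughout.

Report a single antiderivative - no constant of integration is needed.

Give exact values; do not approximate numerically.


Step 1. Integrate ∫(3*z*log(z)) dz by parts with u = log(z), dv = (3*z) dz, so v = 3*z**2/2 [assuming z > 0]: now 3*z**2*log(z)/2 + ∫(-3*z/2) dz.
Step 2. Evaluate the standard form: now 3*z**2*log(z)/2 - 3*z**2/4.
Answer: 3*z**2*log(z)/2 - 3*z**2/4.


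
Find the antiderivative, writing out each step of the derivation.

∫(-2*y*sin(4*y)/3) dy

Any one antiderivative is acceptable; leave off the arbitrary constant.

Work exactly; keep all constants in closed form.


Step 1. Integrate ∫(-2*y*sin(4*y)/3) dy by parts with u = y, dv = (-2*sin(4*y)/3) dy, so v = cos(4*y)/6: now y*cos(4*y)/6 + ∫(-cos(4*y)/6) dy.
Step 2. Evaluate the standard form: now y*cos(4*y)/6 - sin(4*y)/24.
Answer: y*cos(4*y)/6 - sin(4*y)/24.


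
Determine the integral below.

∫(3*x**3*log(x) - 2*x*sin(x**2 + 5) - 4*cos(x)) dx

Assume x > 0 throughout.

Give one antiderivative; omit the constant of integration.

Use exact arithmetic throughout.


Answer: 3*x**4*log(x)/4 - 3*x**4/16 - 4*sin(x) + cos(x**2 + 5).


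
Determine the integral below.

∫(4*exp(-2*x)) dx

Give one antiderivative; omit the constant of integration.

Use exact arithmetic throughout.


Answer: -2*exp(-2*x).


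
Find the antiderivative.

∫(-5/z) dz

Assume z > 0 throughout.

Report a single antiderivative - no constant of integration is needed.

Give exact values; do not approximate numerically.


Answer: -5*log(z).
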